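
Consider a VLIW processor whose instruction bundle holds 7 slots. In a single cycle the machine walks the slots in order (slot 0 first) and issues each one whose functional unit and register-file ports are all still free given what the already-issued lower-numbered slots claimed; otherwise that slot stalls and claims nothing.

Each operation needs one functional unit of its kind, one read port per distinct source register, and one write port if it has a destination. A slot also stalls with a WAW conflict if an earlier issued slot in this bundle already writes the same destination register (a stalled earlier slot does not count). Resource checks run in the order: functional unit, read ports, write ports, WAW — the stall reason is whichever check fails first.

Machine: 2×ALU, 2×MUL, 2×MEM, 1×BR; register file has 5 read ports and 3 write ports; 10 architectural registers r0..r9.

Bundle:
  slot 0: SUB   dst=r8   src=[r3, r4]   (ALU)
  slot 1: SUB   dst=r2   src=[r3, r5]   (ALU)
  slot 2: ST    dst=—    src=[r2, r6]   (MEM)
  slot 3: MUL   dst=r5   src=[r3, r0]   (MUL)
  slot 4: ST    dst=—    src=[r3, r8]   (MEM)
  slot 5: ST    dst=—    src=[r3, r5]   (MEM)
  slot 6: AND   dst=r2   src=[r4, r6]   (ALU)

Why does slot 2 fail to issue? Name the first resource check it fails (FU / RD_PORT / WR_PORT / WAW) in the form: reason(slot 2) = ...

reason(slot 2) = RD_PORT

slot 0 (ALU): ISSUE — free A1,Mu2,Ld2,B1 rp3 wp2
slot 1 (ALU): ISSUE — free A0,Mu2,Ld2,B1 rp1 wp1
slot 2 (MEM): stall RD_PORT — free A0,Mu2,Ld2,B1 rp1 wp1
slot 3 (MUL): stall RD_PORT — free A0,Mu2,Ld2,B1 rp1 wp1
slot 4 (MEM): stall RD_PORT — free A0,Mu2,Ld2,B1 rp1 wp1
slot 5 (MEM): stall RD_PORT — free A0,Mu2,Ld2,B1 rp1 wp1
slot 6 (ALU): stall FU — free A0,Mu2,Ld2,B1 rp1 wp1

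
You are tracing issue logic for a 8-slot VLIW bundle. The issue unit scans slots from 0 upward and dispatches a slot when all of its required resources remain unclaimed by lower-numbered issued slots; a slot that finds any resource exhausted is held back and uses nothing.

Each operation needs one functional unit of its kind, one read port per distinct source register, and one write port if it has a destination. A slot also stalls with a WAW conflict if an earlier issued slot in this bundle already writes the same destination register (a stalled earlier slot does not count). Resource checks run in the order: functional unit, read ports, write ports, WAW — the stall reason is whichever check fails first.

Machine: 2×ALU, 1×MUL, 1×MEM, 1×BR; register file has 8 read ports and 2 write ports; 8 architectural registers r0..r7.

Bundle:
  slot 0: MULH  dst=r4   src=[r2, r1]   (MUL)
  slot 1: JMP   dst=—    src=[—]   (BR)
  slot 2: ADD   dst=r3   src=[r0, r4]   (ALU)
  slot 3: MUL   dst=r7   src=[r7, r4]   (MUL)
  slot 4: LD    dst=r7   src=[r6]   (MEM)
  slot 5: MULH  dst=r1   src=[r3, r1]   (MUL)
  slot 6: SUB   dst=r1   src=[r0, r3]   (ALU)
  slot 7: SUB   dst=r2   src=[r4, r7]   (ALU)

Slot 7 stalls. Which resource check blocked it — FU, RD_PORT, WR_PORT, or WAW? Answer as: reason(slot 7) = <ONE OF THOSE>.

(0) want 1×MUL +2rd +1wr — yes → AL2|MU0|ME1|BR1|rd6|wr1
(1) want 1×BR +0rd +0wr — yes → AL2|MU0|ME1|BR0|rd6|wr1
(2) want 1×ALU +2rd +1wr — yes → AL1|MU0|ME1|BR0|rd4|wr0
(3) want 1×MUL +2rd +1wr — FU → AL1|MU0|ME1|BR0|rd4|wr0
(4) want 1×MEM +1rd +1wr — WR_PORT → AL1|MU0|ME1|BR0|rd4|wr0
(5) want 1×MUL +2rd +1wr — FU → AL1|MU0|ME1|BR0|rd4|wr0
(6) want 1×ALU +2rd +1wr — WR_PORT → AL1|MU0|ME1|BR0|rd4|wr0
(7) want 1×ALU +2rd +1wr — WR_PORT → AL1|MU0|ME1|BR0|rd4|wr0

reason(slot 7) = WR_PORT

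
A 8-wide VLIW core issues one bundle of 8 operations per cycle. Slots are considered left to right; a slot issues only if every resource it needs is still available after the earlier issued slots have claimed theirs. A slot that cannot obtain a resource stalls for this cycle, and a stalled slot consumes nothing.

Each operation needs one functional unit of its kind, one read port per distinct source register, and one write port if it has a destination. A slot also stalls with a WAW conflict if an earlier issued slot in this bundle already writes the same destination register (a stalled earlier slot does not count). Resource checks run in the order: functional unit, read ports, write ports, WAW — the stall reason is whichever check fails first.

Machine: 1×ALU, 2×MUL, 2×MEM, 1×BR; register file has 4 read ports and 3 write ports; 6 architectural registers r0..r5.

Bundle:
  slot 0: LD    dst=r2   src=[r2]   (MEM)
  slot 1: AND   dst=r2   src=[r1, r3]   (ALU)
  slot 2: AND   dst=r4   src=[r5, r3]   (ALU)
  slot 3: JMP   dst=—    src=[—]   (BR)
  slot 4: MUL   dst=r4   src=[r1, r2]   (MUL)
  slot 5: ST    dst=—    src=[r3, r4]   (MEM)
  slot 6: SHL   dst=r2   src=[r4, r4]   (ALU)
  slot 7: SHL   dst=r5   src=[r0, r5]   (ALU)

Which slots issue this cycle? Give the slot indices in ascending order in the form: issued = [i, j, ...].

issued = [0, 2, 3]

(0) want 1×MEM +1rd +1wr — yes → AL1|MU2|ME1|BR1|rd3|wr2
(1) want 1×ALU +2rd +1wr — WAW → AL1|MU2|ME1|BR1|rd3|wr2
(2) want 1×ALU +2rd +1wr — yes → AL0|MU2|ME1|BR1|rd1|wr1
(3) want 1×BR +0rd +0wr — yes → AL0|MU2|ME1|BR0|rd1|wr1
(4) want 1×MUL +2rd +1wr — RD_PORT → AL0|MU2|ME1|BR0|rd1|wr1
(5) want 1×MEM +2rd +0wr — RD_PORT → AL0|MU2|ME1|BR0|rd1|wr1
(6) want 1×ALU +1rd +1wr — FU → AL0|MU2|ME1|BR0|rd1|wr1
(7) want 1×ALU +2rd +1wr — FU → AL0|MU2|ME1|BR0|rd1|wr1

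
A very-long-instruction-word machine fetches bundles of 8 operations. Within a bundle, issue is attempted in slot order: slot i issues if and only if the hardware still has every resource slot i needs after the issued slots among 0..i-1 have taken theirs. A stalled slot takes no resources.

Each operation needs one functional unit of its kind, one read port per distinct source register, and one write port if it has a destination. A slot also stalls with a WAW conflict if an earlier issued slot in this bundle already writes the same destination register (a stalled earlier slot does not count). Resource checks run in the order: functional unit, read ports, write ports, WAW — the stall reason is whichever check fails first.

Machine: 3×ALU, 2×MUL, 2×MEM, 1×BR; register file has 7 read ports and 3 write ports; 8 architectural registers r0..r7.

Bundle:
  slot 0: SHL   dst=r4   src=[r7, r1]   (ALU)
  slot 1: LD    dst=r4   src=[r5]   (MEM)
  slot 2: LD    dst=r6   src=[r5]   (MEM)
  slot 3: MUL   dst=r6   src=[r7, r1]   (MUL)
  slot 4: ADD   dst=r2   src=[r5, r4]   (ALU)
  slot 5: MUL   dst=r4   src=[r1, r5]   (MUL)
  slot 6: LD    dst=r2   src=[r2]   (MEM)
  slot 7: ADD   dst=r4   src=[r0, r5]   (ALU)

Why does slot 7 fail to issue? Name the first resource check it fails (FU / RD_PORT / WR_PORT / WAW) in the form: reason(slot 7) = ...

(0) want 1×ALU +2rd +1wr — yes → AL2|MU2|ME2|BR1|rd5|wr2
(1) want 1×MEM +1rd +1wr — WAW → AL2|MU2|ME2|BR1|rd5|wr2
(2) want 1×MEM +1rd +1wr — yes → AL2|MU2|ME1|BR1|rd4|wr1
(3) want 1×MUL +2rd +1wr — WAW → AL2|MU2|ME1|BR1|rd4|wr1
(4) want 1×ALU +2rd +1wr — yes → AL1|MU2|ME1|BR1|rd2|wr0
(5) want 1×MUL +2rd +1wr — WR_PORT → AL1|MU2|ME1|BR1|rd2|wr0
(6) want 1×MEM +1rd +1wr — WR_PORT → AL1|MU2|ME1|BR1|rd2|wr0
(7) want 1×ALU +2rd +1wr — WR_PORT → AL1|MU2|ME1|BR1|rd2|wr0

reason(slot 7) = WR_PORT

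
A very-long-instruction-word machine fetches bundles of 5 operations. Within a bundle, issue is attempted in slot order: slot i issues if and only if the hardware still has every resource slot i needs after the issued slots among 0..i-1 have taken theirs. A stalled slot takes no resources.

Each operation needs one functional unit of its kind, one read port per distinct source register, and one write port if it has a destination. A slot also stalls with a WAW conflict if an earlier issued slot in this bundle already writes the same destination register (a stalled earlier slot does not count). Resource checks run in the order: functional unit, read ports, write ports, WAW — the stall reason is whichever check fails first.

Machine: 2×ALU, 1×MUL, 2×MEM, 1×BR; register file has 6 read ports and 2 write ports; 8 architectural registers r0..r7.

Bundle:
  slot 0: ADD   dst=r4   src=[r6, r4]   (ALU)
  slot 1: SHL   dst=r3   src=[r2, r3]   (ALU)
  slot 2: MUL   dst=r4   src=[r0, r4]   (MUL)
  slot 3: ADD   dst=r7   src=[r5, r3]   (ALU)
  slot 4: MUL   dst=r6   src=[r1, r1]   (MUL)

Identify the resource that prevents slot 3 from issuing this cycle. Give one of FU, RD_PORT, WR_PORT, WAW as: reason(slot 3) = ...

#0 ALU src=r6,r4 dispatched  <A:1 Mu:1 Ld:2 B:1 rd:4 wr:1>
#1 ALU src=r2,r3 dispatched  <A:0 Mu:1 Ld:2 B:1 rd:2 wr:0>
#2 MUL src=r0,r4 held:WR_PORT  <A:0 Mu:1 Ld:2 B:1 rd:2 wr:0>
#3 ALU src=r5,r3 held:FU  <A:0 Mu:1 Ld:2 B:1 rd:2 wr:0>
#4 MUL src=r1,r1 held:WR_PORT  <A:0 Mu:1 Ld:2 B:1 rd:2 wr:0>

reason(slot 3) = FU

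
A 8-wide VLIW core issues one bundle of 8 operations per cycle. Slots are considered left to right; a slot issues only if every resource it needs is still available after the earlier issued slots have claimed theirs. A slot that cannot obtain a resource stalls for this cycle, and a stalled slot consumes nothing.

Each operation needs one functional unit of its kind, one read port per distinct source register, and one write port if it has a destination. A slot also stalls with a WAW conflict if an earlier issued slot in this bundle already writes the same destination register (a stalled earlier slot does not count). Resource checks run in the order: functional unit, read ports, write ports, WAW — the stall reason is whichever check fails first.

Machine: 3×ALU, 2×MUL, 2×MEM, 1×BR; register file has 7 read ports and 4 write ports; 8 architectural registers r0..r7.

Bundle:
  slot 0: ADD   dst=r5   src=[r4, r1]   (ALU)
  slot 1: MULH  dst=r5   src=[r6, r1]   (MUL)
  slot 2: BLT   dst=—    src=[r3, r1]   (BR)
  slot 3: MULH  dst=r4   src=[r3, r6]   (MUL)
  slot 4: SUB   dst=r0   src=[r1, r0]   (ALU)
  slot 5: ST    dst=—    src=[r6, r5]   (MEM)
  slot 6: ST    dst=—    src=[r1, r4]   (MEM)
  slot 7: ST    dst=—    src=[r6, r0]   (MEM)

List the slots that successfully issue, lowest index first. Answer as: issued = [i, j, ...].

[0] ALU needs rd=2 wr=1: ok; after: ALU=2 MUL=2 MEM=2 BR=1, R=5, W=3
[1] MUL needs rd=2 wr=1: WAW; after: ALU=2 MUL=2 MEM=2 BR=1, R=5, W=3
[2] BR needs rd=2 wr=0: ok; after: ALU=2 MUL=2 MEM=2 BR=0, R=3, W=3
[3] MUL needs rd=2 wr=1: ok; after: ALU=2 MUL=1 MEM=2 BR=0, R=1, W=2
[4] ALU needs rd=2 wr=1: RD_PORT; after: ALU=2 MUL=1 MEM=2 BR=0, R=1, W=2
[5] MEM needs rd=2 wr=0: RD_PORT; after: ALU=2 MUL=1 MEM=2 BR=0, R=1, W=2
[6] MEM needs rd=2 wr=0: RD_PORT; after: ALU=2 MUL=1 MEM=2 BR=0, R=1, W=2
[7] MEM needs rd=2 wr=0: RD_PORT; after: ALU=2 MUL=1 MEM=2 BR=0, R=1, W=2

issued = [0, 2, 3]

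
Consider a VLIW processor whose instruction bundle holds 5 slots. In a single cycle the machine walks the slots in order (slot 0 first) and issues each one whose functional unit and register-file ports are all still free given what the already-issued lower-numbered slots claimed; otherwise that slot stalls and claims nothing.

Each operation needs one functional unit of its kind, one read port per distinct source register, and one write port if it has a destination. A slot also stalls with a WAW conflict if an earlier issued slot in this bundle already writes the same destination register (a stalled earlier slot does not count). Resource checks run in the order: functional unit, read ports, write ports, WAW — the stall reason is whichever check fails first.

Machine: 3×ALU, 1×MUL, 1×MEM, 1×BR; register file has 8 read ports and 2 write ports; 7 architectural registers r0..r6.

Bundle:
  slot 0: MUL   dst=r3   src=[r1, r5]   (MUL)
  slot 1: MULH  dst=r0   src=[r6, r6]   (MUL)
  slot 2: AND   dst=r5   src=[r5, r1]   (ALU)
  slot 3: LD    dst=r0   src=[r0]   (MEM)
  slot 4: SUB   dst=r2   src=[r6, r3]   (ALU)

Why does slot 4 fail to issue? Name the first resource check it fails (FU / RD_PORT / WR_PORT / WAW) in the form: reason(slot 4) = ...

(0) want 1×MUL +2rd +1wr — yes → AL3|MU0|ME1|BR1|rd6|wr1
(1) want 1×MUL +1rd +1wr — FU → AL3|MU0|ME1|BR1|rd6|wr1
(2) want 1×ALU +2rd +1wr — yes → AL2|MU0|ME1|BR1|rd4|wr0
(3) want 1×MEM +1rd +1wr — WR_PORT → AL2|MU0|ME1|BR1|rd4|wr0
(4) want 1×ALU +2rd +1wr — WR_PORT → AL2|MU0|ME1|BR1|rd4|wr0

reason(slot 4) = WR_PORT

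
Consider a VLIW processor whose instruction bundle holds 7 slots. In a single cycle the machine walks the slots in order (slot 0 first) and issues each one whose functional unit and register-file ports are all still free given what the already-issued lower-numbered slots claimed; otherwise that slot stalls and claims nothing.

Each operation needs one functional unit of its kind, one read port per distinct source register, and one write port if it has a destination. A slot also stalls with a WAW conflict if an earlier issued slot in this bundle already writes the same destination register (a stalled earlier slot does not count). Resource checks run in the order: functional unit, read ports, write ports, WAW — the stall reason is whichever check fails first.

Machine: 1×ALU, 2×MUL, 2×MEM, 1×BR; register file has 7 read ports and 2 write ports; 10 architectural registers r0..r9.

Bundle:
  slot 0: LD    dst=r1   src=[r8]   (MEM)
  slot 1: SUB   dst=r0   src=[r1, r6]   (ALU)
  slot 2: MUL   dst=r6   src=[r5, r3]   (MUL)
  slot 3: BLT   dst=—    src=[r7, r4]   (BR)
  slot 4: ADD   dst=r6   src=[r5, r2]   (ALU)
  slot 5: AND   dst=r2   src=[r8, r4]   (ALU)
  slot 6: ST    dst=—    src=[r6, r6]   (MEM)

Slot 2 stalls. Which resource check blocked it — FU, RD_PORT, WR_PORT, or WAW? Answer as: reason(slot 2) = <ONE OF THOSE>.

slot 0 (MEM): ISSUE — free A1,Mu2,Ld1,B1 rp6 wp1
slot 1 (ALU): ISSUE — free A0,Mu2,Ld1,B1 rp4 wp0
slot 2 (MUL): stall WR_PORT — free A0,Mu2,Ld1,B1 rp4 wp0
slot 3 (BR): ISSUE — free A0,Mu2,Ld1,B0 rp2 wp0
slot 4 (ALU): stall FU — free A0,Mu2,Ld1,B0 rp2 wp0
slot 5 (ALU): stall FU — free A0,Mu2,Ld1,B0 rp2 wp0
slot 6 (MEM): ISSUE — free A0,Mu2,Ld0,B0 rp1 wp0

reason(slot 2) = WR_PORT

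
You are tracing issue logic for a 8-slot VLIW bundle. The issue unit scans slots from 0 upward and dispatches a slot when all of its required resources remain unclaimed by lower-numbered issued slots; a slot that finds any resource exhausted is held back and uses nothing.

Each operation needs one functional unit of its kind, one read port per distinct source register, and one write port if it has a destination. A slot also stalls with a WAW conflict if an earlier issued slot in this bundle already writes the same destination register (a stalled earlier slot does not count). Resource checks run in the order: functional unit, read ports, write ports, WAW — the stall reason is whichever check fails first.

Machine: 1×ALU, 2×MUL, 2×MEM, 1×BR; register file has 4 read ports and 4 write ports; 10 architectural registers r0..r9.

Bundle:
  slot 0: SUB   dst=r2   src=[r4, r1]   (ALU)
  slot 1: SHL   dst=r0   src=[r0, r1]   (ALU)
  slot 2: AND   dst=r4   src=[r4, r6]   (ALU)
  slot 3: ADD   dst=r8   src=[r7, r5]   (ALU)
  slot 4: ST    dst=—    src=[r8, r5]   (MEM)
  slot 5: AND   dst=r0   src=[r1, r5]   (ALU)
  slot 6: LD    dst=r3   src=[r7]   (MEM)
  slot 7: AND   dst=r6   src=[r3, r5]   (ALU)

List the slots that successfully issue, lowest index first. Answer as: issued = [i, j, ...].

issued = [0, 4]

[0] ALU needs rd=2 wr=1: ok; after: ALU=0 MUL=2 MEM=2 BR=1, R=2, W=3
[1] ALU needs rd=2 wr=1: FU; after: ALU=0 MUL=2 MEM=2 BR=1, R=2, W=3
[2] ALU needs rd=2 wr=1: FU; after: ALU=0 MUL=2 MEM=2 BR=1, R=2, W=3
[3] ALU needs rd=2 wr=1: FU; after: ALU=0 MUL=2 MEM=2 BR=1, R=2, W=3
[4] MEM needs rd=2 wr=0: ok; after: ALU=0 MUL=2 MEM=1 BR=1, R=0, W=3
[5] ALU needs rd=2 wr=1: FU; after: ALU=0 MUL=2 MEM=1 BR=1, R=0, W=3
[6] MEM needs rd=1 wr=1: RD_PORT; after: ALU=0 MUL=2 MEM=1 BR=1, R=0, W=3
[7] ALU needs rd=2 wr=1: FU; after: ALU=0 MUL=2 MEM=1 BR=1, R=0, W=3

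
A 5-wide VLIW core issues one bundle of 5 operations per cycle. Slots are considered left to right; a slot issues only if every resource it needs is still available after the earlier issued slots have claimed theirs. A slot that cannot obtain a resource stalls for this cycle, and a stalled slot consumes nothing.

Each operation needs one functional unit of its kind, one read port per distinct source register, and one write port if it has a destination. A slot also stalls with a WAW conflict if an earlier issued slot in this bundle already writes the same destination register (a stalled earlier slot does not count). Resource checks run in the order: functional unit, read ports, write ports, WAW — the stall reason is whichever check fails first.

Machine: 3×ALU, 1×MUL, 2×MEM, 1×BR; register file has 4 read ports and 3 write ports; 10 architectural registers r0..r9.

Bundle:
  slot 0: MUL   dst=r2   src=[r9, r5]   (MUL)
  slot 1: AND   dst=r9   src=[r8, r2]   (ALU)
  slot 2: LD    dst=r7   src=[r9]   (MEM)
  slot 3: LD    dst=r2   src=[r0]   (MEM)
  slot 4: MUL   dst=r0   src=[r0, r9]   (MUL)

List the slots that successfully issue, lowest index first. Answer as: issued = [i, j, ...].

issued = [0, 1]

slot 0 (MUL): ISSUE — free A3,Mu0,Ld2,B1 rp2 wp2
slot 1 (ALU): ISSUE — free A2,Mu0,Ld2,B1 rp0 wp1
slot 2 (MEM): stall RD_PORT — free A2,Mu0,Ld2,B1 rp0 wp1
slot 3 (MEM): stall RD_PORT — free A2,Mu0,Ld2,B1 rp0 wp1
slot 4 (MUL): stall FU — free A2,Mu0,Ld2,B1 rp0 wp1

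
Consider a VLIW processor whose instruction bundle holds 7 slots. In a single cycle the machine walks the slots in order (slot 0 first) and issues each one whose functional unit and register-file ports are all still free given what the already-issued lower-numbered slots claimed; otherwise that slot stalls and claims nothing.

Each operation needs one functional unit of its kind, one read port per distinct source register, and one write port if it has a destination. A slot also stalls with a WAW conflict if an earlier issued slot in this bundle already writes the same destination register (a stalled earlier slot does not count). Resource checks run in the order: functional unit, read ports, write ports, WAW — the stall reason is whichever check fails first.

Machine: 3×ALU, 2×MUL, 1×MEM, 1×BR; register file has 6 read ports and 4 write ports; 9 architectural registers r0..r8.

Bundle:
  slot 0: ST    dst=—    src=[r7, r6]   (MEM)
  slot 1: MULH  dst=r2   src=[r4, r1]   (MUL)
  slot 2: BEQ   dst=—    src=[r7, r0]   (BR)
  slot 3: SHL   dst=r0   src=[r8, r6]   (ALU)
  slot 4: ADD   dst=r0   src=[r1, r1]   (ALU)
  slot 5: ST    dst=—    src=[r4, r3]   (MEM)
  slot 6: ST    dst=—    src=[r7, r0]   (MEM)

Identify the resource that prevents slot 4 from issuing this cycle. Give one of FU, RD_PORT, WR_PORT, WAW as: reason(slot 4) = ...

reason(slot 4) = RD_PORT

(0) want 1×MEM +2rd +0wr — yes → AL3|MU2|ME0|BR1|rd4|wr4
(1) want 1×MUL +2rd +1wr — yes → AL3|MU1|ME0|BR1|rd2|wr3
(2) want 1×BR +2rd +0wr — yes → AL3|MU1|ME0|BR0|rd0|wr3
(3) want 1×ALU +2rd +1wr — RD_PORT → AL3|MU1|ME0|BR0|rd0|wr3
(4) want 1×ALU +1rd +1wr — RD_PORT → AL3|MU1|ME0|BR0|rd0|wr3
(5) want 1×MEM +2rd +0wr — FU → AL3|MU1|ME0|BR0|rd0|wr3
(6) want 1×MEM +2rd +0wr — FU → AL3|MU1|ME0|BR0|rd0|wr3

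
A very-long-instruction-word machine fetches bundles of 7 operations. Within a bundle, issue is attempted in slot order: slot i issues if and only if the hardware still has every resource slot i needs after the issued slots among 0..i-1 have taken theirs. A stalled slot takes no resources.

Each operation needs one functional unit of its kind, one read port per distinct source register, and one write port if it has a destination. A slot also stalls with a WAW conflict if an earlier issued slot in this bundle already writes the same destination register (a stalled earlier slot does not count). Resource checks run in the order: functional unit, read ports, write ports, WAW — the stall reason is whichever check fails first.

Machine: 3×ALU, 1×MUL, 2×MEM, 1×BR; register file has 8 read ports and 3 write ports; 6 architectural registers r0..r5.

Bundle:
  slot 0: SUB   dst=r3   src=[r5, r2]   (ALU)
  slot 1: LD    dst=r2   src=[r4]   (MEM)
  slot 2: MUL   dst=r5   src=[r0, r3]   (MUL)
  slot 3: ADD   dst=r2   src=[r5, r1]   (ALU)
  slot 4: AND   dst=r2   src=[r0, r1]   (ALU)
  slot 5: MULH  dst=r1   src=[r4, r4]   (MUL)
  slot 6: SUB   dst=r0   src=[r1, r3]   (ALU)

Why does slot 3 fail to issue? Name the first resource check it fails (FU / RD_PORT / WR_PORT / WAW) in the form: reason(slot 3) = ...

  0. ALU→r3 ⇒ go  {2A/1Mu/2Ld/1B | 6r 2w}
  1. MEM→r2 ⇒ go  {2A/1Mu/1Ld/1B | 5r 1w}
  2. MUL→r5 ⇒ go  {2A/0Mu/1Ld/1B | 3r 0w}
  3. ALU→r2 ⇒ no(WR_PORT)  {2A/0Mu/1Ld/1B | 3r 0w}
  4. ALU→r2 ⇒ no(WR_PORT)  {2A/0Mu/1Ld/1B | 3r 0w}
  5. MUL→r1 ⇒ no(FU)  {2A/0Mu/1Ld/1B | 3r 0w}
  6. ALU→r0 ⇒ no(WR_PORT)  {2A/0Mu/1Ld/1B | 3r 0w}

reason(slot 3) = WR_PORT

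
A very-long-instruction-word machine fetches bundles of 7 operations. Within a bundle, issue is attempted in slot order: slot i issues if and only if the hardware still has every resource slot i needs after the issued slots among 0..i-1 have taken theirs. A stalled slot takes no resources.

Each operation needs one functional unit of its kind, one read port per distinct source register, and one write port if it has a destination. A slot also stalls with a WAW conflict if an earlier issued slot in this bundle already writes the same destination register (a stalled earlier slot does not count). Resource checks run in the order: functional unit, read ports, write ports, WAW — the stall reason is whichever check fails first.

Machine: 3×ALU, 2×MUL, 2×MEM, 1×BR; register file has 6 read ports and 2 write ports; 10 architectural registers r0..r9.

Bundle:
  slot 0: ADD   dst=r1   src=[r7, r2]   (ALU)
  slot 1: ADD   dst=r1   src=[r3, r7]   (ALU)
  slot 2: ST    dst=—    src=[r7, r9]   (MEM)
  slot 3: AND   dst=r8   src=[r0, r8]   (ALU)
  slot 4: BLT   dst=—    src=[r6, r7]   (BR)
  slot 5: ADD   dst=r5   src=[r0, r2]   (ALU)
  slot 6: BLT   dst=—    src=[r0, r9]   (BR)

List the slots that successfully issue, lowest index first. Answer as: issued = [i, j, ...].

issued = [0, 2, 3]

  0. ALU→r1 ⇒ go  {2A/2Mu/2Ld/1B | 4r 1w}
  1. ALU→r1 ⇒ no(WAW)  {2A/2Mu/2Ld/1B | 4r 1w}
  2. MEM ⇒ go  {2A/2Mu/1Ld/1B | 2r 1w}
  3. ALU→r8 ⇒ go  {1A/2Mu/1Ld/1B | 0r 0w}
  4. BR ⇒ no(RD_PORT)  {1A/2Mu/1Ld/1B | 0r 0w}
  5. ALU→r5 ⇒ no(RD_PORT)  {1A/2Mu/1Ld/1B | 0r 0w}
  6. BR ⇒ no(RD_PORT)  {1A/2Mu/1Ld/1B | 0r 0w}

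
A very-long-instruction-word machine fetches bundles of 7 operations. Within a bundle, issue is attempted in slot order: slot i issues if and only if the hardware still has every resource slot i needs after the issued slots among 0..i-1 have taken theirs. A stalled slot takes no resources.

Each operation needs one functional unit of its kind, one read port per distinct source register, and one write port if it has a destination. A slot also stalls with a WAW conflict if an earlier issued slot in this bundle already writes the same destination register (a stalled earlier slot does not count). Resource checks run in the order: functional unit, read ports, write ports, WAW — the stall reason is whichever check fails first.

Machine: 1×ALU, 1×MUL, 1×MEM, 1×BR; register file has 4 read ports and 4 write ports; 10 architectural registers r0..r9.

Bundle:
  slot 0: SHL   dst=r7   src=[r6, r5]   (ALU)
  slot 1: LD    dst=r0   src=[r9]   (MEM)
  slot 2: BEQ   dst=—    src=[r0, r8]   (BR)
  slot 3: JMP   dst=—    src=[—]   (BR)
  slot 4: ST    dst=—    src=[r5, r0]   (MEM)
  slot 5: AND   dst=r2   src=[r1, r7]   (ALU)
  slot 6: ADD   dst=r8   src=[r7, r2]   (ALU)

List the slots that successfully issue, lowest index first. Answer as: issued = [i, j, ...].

issued = [0, 1, 3]

[0] ALU needs rd=2 wr=1: ok; after: ALU=0 MUL=1 MEM=1 BR=1, R=2, W=3
[1] MEM needs rd=1 wr=1: ok; after: ALU=0 MUL=1 MEM=0 BR=1, R=1, W=2
[2] BR needs rd=2 wr=0: RD_PORT; after: ALU=0 MUL=1 MEM=0 BR=1, R=1, W=2
[3] BR needs rd=0 wr=0: ok; after: ALU=0 MUL=1 MEM=0 BR=0, R=1, W=2
[4] MEM needs rd=2 wr=0: FU; after: ALU=0 MUL=1 MEM=0 BR=0, R=1, W=2
[5] ALU needs rd=2 wr=1: FU; after: ALU=0 MUL=1 MEM=0 BR=0, R=1, W=2
[6] ALU needs rd=2 wr=1: FU; after: ALU=0 MUL=1 MEM=0 BR=0, R=1, W=2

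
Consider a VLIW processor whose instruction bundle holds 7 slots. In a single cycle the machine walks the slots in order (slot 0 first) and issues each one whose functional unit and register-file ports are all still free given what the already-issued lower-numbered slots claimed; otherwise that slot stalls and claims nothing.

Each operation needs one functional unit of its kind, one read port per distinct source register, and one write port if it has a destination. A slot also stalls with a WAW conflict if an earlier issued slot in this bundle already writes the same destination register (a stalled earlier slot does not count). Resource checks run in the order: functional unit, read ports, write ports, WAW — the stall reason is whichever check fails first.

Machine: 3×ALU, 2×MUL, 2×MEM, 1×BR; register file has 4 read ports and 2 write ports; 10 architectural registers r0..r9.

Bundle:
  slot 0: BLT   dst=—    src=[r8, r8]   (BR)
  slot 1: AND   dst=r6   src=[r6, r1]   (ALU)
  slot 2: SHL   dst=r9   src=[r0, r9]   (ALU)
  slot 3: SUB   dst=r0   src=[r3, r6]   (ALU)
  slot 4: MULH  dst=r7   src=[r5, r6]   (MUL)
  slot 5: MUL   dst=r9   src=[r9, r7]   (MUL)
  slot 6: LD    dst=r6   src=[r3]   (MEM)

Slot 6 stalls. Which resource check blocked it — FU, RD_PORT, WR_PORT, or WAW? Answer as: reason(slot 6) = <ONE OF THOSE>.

reason(slot 6) = WAW

slot 0 (BR): ISSUE — free A3,Mu2,Ld2,B0 rp3 wp2
slot 1 (ALU): ISSUE — free A2,Mu2,Ld2,B0 rp1 wp1
slot 2 (ALU): stall RD_PORT — free A2,Mu2,Ld2,B0 rp1 wp1
slot 3 (ALU): stall RD_PORT — free A2,Mu2,Ld2,B0 rp1 wp1
slot 4 (MUL): stall RD_PORT — free A2,Mu2,Ld2,B0 rp1 wp1
slot 5 (MUL): stall RD_PORT — free A2,Mu2,Ld2,B0 rp1 wp1
slot 6 (MEM): stall WAW — free A2,Mu2,Ld2,B0 rp1 wp1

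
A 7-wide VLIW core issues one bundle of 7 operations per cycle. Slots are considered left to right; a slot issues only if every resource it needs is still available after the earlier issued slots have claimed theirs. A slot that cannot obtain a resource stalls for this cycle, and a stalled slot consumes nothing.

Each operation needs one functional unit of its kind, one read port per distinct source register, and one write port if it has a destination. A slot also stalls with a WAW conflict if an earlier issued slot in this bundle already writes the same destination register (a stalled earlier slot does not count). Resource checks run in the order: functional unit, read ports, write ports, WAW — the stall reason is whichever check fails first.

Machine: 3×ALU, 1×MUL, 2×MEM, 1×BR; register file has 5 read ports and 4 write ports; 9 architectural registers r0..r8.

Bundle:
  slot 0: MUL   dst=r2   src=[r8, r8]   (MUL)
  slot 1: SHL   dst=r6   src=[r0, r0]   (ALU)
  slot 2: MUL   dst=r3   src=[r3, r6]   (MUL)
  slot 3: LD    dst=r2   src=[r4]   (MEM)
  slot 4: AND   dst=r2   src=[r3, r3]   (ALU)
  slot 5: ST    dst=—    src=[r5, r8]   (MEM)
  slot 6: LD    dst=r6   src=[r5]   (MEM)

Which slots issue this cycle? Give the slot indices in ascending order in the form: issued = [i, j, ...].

slot 0 (MUL): ISSUE — free A3,Mu0,Ld2,B1 rp4 wp3
slot 1 (ALU): ISSUE — free A2,Mu0,Ld2,B1 rp3 wp2
slot 2 (MUL): stall FU — free A2,Mu0,Ld2,B1 rp3 wp2
slot 3 (MEM): stall WAW — free A2,Mu0,Ld2,B1 rp3 wp2
slot 4 (ALU): stall WAW — free A2,Mu0,Ld2,B1 rp3 wp2
slot 5 (MEM): ISSUE — free A2,Mu0,Ld1,B1 rp1 wp2
slot 6 (MEM): stall WAW — free A2,Mu0,Ld1,B1 rp1 wp2

issued = [0, 1, 5]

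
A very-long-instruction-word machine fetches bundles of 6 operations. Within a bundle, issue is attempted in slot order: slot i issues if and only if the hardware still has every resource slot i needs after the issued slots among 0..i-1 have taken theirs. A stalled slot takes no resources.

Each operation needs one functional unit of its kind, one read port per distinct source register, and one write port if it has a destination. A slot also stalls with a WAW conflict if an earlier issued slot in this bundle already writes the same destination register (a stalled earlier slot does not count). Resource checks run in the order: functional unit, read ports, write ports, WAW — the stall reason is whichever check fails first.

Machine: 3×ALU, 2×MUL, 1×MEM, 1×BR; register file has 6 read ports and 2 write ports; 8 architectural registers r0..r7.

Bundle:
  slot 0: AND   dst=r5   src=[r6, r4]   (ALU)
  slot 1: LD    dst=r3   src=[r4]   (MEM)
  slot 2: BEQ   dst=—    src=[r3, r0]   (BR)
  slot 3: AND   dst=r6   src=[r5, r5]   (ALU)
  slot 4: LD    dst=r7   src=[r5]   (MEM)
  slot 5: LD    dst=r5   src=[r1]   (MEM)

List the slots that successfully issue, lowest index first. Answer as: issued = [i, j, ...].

#0 ALU src=r6,r4 dispatched  <A:2 Mu:2 Ld:1 B:1 rd:4 wr:1>
#1 MEM src=r4 dispatched  <A:2 Mu:2 Ld:0 B:1 rd:3 wr:0>
#2 BR src=r3,r0 dispatched  <A:2 Mu:2 Ld:0 B:0 rd:1 wr:0>
#3 ALU src=r5,r5 held:WR_PORT  <A:2 Mu:2 Ld:0 B:0 rd:1 wr:0>
#4 MEM src=r5 held:FU  <A:2 Mu:2 Ld:0 B:0 rd:1 wr:0>
#5 MEM src=r1 held:FU  <A:2 Mu:2 Ld:0 B:0 rd:1 wr:0>

issued = [0, 1, 2]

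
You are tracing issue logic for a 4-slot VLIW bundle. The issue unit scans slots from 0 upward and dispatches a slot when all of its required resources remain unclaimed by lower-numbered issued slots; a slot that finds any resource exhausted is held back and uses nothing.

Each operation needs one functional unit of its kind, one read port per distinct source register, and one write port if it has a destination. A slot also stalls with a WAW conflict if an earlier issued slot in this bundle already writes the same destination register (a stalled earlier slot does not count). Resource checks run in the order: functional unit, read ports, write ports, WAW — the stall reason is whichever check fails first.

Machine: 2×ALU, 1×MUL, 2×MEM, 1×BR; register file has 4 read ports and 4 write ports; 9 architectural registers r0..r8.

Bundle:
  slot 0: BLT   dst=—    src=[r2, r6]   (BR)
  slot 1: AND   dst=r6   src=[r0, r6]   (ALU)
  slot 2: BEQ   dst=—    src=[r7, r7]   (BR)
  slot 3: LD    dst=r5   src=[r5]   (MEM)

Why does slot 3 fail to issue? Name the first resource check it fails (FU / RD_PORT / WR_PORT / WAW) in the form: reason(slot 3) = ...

reason(slot 3) = RD_PORT

  0. BR ⇒ go  {2A/1Mu/2Ld/0B | 2r 4w}
  1. ALU→r6 ⇒ go  {1A/1Mu/2Ld/0B | 0r 3w}
  2. BR ⇒ no(FU)  {1A/1Mu/2Ld/0B | 0r 3w}
  3. MEM→r5 ⇒ no(RD_PORT)  {1A/1Mu/2Ld/0B | 0r 3w}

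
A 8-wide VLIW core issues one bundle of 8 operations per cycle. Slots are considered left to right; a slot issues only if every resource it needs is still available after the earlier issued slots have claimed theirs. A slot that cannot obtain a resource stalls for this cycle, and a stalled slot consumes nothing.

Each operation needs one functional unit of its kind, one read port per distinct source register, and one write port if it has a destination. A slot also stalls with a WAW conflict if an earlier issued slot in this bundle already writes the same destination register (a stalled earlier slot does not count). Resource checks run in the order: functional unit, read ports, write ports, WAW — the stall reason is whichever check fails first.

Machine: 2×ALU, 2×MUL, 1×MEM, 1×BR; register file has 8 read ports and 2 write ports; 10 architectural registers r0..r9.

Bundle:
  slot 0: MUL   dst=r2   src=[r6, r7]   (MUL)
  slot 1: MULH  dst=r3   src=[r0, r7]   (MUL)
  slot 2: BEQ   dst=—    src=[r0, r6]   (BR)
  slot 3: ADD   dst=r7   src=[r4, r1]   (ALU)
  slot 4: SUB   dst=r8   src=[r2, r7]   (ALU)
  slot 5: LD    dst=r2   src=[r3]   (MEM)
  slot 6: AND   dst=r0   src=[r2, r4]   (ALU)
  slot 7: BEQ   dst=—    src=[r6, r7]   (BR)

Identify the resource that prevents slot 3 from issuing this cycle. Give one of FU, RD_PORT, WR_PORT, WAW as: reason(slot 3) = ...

reason(slot 3) = WR_PORT

(0) want 1×MUL +2rd +1wr — yes → AL2|MU1|ME1|BR1|rd6|wr1
(1) want 1×MUL +2rd +1wr — yes → AL2|MU0|ME1|BR1|rd4|wr0
(2) want 1×BR +2rd +0wr — yes → AL2|MU0|ME1|BR0|rd2|wr0
(3) want 1×ALU +2rd +1wr — WR_PORT → AL2|MU0|ME1|BR0|rd2|wr0
(4) want 1×ALU +2rd +1wr — WR_PORT → AL2|MU0|ME1|BR0|rd2|wr0
(5) want 1×MEM +1rd +1wr — WR_PORT → AL2|MU0|ME1|BR0|rd2|wr0
(6) want 1×ALU +2rd +1wr — WR_PORT → AL2|MU0|ME1|BR0|rd2|wr0
(7) want 1×BR +2rd +0wr — FU → AL2|MU0|ME1|BR0|rd2|wr0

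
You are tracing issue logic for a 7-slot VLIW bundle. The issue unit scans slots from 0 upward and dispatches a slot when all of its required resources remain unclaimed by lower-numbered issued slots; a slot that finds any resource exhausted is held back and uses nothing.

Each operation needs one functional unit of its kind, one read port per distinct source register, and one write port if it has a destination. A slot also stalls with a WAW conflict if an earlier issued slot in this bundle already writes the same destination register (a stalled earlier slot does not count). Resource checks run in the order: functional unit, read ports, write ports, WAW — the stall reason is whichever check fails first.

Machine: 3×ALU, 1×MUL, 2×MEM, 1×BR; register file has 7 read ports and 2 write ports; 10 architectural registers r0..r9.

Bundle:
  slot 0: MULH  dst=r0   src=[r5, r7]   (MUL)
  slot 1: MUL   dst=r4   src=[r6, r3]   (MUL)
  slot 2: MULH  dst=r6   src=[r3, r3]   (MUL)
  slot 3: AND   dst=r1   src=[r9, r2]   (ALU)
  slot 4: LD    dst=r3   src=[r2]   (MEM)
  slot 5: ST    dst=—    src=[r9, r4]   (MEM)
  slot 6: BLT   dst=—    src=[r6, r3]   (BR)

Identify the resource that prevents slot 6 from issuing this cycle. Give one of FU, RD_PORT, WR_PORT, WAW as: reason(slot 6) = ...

(0) want 1×MUL +2rd +1wr — yes → AL3|MU0|ME2|BR1|rd5|wr1
(1) want 1×MUL +2rd +1wr — FU → AL3|MU0|ME2|BR1|rd5|wr1
(2) want 1×MUL +1rd +1wr — FU → AL3|MU0|ME2|BR1|rd5|wr1
(3) want 1×ALU +2rd +1wr — yes → AL2|MU0|ME2|BR1|rd3|wr0
(4) want 1×MEM +1rd +1wr — WR_PORT → AL2|MU0|ME2|BR1|rd3|wr0
(5) want 1×MEM +2rd +0wr — yes → AL2|MU0|ME1|BR1|rd1|wr0
(6) want 1×BR +2rd +0wr — RD_PORT → AL2|MU0|ME1|BR1|rd1|wr0

reason(slot 6) = RD_PORT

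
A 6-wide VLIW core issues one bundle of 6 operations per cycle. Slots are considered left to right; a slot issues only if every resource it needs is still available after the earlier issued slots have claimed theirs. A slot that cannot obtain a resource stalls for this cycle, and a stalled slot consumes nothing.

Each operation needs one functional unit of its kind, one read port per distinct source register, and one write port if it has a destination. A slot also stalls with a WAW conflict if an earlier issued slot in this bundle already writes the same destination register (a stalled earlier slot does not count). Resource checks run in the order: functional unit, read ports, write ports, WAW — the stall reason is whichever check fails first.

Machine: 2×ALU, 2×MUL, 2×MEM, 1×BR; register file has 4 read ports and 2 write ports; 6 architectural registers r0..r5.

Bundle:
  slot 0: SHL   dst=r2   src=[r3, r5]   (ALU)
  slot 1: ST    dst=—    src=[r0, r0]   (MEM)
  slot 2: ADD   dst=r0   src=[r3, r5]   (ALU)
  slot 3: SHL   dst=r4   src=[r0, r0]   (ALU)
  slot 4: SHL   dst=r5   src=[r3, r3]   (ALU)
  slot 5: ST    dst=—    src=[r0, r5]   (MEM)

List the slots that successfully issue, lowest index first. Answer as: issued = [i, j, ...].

issued = [0, 1, 3]

(0) want 1×ALU +2rd +1wr — yes → AL1|MU2|ME2|BR1|rd2|wr1
(1) want 1×MEM +1rd +0wr — yes → AL1|MU2|ME1|BR1|rd1|wr1
(2) want 1×ALU +2rd +1wr — RD_PORT → AL1|MU2|ME1|BR1|rd1|wr1
(3) want 1×ALU +1rd +1wr — yes → AL0|MU2|ME1|BR1|rd0|wr0
(4) want 1×ALU +1rd +1wr — FU → AL0|MU2|ME1|BR1|rd0|wr0
(5) want 1×MEM +2rd +0wr — RD_PORT → AL0|MU2|ME1|BR1|rd0|wr0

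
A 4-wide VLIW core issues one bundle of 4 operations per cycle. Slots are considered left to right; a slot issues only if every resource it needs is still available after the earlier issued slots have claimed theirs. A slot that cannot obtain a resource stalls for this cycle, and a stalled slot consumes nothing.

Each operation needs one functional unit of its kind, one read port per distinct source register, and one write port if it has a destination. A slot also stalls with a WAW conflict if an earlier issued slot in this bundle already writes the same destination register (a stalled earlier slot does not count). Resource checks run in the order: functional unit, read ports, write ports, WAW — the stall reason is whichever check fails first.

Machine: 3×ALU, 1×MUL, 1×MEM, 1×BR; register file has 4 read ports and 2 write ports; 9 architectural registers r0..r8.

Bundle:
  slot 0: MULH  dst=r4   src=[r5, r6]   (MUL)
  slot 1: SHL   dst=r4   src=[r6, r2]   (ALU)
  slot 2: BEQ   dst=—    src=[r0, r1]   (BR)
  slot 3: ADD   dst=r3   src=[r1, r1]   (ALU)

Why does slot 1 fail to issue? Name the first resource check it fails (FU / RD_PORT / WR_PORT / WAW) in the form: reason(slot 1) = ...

reason(slot 1) = WAW

(0) want 1×MUL +2rd +1wr — yes → AL3|MU0|ME1|BR1|rd2|wr1
(1) want 1×ALU +2rd +1wr — WAW → AL3|MU0|ME1|BR1|rd2|wr1
(2) want 1×BR +2rd +0wr — yes → AL3|MU0|ME1|BR0|rd0|wr1
(3) want 1×ALU +1rd +1wr — RD_PORT → AL3|MU0|ME1|BR0|rd0|wr1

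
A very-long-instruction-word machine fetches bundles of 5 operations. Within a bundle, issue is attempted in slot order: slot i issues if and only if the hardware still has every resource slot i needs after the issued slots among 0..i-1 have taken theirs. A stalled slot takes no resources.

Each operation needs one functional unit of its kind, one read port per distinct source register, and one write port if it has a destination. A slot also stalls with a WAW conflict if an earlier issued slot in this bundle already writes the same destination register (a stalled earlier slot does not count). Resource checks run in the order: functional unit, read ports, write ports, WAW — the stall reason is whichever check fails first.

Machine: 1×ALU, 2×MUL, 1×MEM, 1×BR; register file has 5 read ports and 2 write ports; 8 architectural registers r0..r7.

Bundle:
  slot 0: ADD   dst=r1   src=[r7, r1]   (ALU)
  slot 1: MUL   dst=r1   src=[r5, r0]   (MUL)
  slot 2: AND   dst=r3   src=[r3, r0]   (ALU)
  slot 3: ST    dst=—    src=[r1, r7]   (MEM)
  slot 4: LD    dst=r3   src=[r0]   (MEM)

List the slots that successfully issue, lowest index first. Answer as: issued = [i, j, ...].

(0) want 1×ALU +2rd +1wr — yes → AL0|MU2|ME1|BR1|rd3|wr1
(1) want 1×MUL +2rd +1wr — WAW → AL0|MU2|ME1|BR1|rd3|wr1
(2) want 1×ALU +2rd +1wr — FU → AL0|MU2|ME1|BR1|rd3|wr1
(3) want 1×MEM +2rd +0wr — yes → AL0|MU2|ME0|BR1|rd1|wr1
(4) want 1×MEM +1rd +1wr — FU → AL0|MU2|ME0|BR1|rd1|wr1

issued = [0, 3]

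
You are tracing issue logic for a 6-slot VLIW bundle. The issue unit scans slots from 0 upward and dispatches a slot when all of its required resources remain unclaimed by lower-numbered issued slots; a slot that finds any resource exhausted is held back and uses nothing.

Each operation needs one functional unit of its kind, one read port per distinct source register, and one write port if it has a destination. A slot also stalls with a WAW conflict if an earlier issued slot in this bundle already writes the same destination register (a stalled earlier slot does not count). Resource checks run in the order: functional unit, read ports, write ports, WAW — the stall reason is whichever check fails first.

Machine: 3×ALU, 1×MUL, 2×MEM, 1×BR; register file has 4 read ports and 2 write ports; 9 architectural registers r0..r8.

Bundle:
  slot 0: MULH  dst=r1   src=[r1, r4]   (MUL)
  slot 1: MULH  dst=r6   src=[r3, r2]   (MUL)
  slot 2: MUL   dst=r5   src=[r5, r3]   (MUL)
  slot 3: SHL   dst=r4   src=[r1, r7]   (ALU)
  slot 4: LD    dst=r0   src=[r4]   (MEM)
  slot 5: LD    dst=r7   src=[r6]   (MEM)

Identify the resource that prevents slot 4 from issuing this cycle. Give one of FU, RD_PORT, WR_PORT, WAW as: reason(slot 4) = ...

reason(slot 4) = RD_PORT

  0. MUL→r1 ⇒ go  {3A/0Mu/2Ld/1B | 2r 1w}
  1. MUL→r6 ⇒ no(FU)  {3A/0Mu/2Ld/1B | 2r 1w}
  2. MUL→r5 ⇒ no(FU)  {3A/0Mu/2Ld/1B | 2r 1w}
  3. ALU→r4 ⇒ go  {2A/0Mu/2Ld/1B | 0r 0w}
  4. MEM→r0 ⇒ no(RD_PORT)  {2A/0Mu/2Ld/1B | 0r 0w}
  5. MEM→r7 ⇒ no(RD_PORT)  {2A/0Mu/2Ld/1B | 0r 0w}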